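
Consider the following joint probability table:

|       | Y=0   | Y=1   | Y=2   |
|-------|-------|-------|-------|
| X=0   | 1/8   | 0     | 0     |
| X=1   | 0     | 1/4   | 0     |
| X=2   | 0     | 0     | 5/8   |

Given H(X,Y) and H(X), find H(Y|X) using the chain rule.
From the chain rule: H(X,Y) = H(X) + H(Y|X)
Therefore: H(Y|X) = H(X,Y) - H(X)

H(X,Y) = -[(1/8)·log₂(1/8) + (1/4)·log₂(1/4) + (5/8)·log₂(5/8)]
  = 0.3750 + 0.5000 + 0.4238
  = 1.2988 bits
Marginal P(X) (row sums):
  P(X=0) = 1/8 + 0 + 0 = 1/8
  P(X=1) = 0 + 1/4 + 0 = 1/4
  P(X=2) = 0 + 0 + 5/8 = 5/8
H(X) = -[(1/8)·log₂(1/8) + (1/4)·log₂(1/4) + (5/8)·log₂(5/8)]
  = 0.3750 + 0.5000 + 0.4238
  = 1.2988 bits

H(Y|X) = 1.2988 - 1.2988 = 0.0000 bits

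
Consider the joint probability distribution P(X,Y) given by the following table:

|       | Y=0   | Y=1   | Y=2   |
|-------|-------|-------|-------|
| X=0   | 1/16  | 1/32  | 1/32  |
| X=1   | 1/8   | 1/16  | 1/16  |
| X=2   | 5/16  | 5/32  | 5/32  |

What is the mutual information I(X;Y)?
Marginal P(X) (row sums):
  P(X=0) = 1/16 + 1/32 + 1/32 = 1/8
  P(X=1) = 1/8 + 1/16 + 1/16 = 1/4
  P(X=2) = 5/16 + 5/32 + 5/32 = 5/8
Marginal P(Y) (column sums):
  P(Y=0) = 1/16 + 1/8 + 5/16 = 1/2
  P(Y=1) = 1/32 + 1/16 + 5/32 = 1/4
  P(Y=2) = 1/32 + 1/16 + 5/32 = 1/4

H(X) = -[(1/8)·log₂(1/8) + (1/4)·log₂(1/4) + (5/8)·log₂(5/8)]
  = 0.3750 + 0.5000 + 0.4238
  = 1.2988 bits
H(Y) = -[(1/2)·log₂(1/2) + (1/4)·log₂(1/4) + (1/4)·log₂(1/4)]
  = 0.5000 + 0.5000 + 0.5000
  = 1.5000 bits
H(X,Y) = -[(1/16)·log₂(1/16) + (1/32)·log₂(1/32) + (1/32)·log₂(1/32) + (1/8)·log₂(1/8) + (1/16)·log₂(1/16) + (1/16)·log₂(1/16) + (5/16)·log₂(5/16) + (5/32)·log₂(5/32) + (5/32)·log₂(5/32)]
  = 0.2500 + 0.1563 + 0.1563 + 0.3750 + 0.2500 + 0.2500 + 0.5244 + 0.4184 + 0.4184
  = 2.7988 bits

I(X;Y) = H(X) + H(Y) - H(X,Y)
  = 1.2988 + 1.5000 - 2.7988
  = 0.0000 bits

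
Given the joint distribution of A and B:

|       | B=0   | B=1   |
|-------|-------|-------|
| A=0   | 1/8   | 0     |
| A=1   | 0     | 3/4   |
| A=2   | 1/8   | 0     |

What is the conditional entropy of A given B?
Marginal P(B) (column sums):
  P(B=0) = 1/8 + 0 + 1/8 = 1/4
  P(B=1) = 0 + 3/4 + 0 = 3/4

H(A|B) = -Σ P(A,B)·log₂ P(A|B), where P(A|B) = P(A,B) / P(B)
  (cells with P(A,B) = 0 contribute 0)
  (A=0,B=0): P(A|B) = (1/8)/(1/4) = 1/2;  -(1/8)·log₂(1/2) = 0.1250
  (A=1,B=1): P(A|B) = (3/4)/(3/4) = 1;  -(3/4)·log₂(1) = 0.0000
  (A=2,B=0): P(A|B) = (1/8)/(1/4) = 1/2;  -(1/8)·log₂(1/2) = 0.1250
H(A|B) = 0.1250 + 0.0000 + 0.1250
  = 0.2500 bits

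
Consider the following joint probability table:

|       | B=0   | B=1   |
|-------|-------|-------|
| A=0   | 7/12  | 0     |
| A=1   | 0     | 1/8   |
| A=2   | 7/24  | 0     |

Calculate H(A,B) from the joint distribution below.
H(A,B) = -Σ P(A,B) log₂ P(A,B), summed over the non-zero cells:
H(A,B) = -[(7/12)·log₂(7/12) + (1/8)·log₂(1/8) + (7/24)·log₂(7/24)]
  = 0.4536 + 0.3750 + 0.5185
  = 1.3471 bits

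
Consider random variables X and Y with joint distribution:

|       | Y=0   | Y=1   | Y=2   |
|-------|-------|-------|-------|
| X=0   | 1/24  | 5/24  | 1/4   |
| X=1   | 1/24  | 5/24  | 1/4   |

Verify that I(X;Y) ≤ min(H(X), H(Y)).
Marginal P(X) (row sums):
  P(X=0) = 1/24 + 5/24 + 1/4 = 1/2
  P(X=1) = 1/24 + 5/24 + 1/4 = 1/2
Marginal P(Y) (column sums):
  P(Y=0) = 1/24 + 1/24 = 1/12
  P(Y=1) = 5/24 + 5/24 = 5/12
  P(Y=2) = 1/4 + 1/4 = 1/2

H(X) = -[(1/2)·log₂(1/2) + (1/2)·log₂(1/2)]
  = 0.5000 + 0.5000
  = 1.0000 bits
H(Y) = -[(1/12)·log₂(1/12) + (5/12)·log₂(5/12) + (1/2)·log₂(1/2)]
  = 0.2987 + 0.5263 + 0.5000
  = 1.3250 bits
H(X,Y) = -[(1/24)·log₂(1/24) + (5/24)·log₂(5/24) + (1/4)·log₂(1/4) + (1/24)·log₂(1/24) + (5/24)·log₂(5/24) + (1/4)·log₂(1/4)]
  = 0.1910 + 0.4715 + 0.5000 + 0.1910 + 0.4715 + 0.5000
  = 2.3250 bits

I(X;Y) = H(X) + H(Y) - H(X,Y)
  = 1.0000 + 1.3250 - 2.3250
  = 0.0000 bits

min(H(X), H(Y)) = min(1.0000, 1.3250) = 1.0000 bits
Since 0.0000 ≤ 1.0000, the bound is satisfied ✓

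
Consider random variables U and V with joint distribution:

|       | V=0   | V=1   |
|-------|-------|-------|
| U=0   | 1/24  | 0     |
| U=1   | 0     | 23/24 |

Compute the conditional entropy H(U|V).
Marginal P(V) (column sums):
  P(V=0) = 1/24 + 0 = 1/24
  P(V=1) = 0 + 23/24 = 23/24

H(U|V) = -Σ P(U,V)·log₂ P(U|V), where P(U|V) = P(U,V) / P(V)
  (cells with P(U,V) = 0 contribute 0)
  (U=0,V=0): P(U|V) = (1/24)/(1/24) = 1;  -(1/24)·log₂(1) = 0.0000
  (U=1,V=1): P(U|V) = (23/24)/(23/24) = 1;  -(23/24)·log₂(1) = 0.0000
H(U|V) = 0.0000 + 0.0000
  = 0.0000 bits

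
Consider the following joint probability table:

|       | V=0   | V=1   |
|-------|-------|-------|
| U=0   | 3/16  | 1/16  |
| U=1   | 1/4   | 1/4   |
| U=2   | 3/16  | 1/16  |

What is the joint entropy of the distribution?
H(U,V) = -Σ P(U,V) log₂ P(U,V), summed over the non-zero cells:
H(U,V) = -[(3/16)·log₂(3/16) + (1/16)·log₂(1/16) + (1/4)·log₂(1/4) + (1/4)·log₂(1/4) + (3/16)·log₂(3/16) + (1/16)·log₂(1/16)]
  = 0.4528 + 0.2500 + 0.5000 + 0.5000 + 0.4528 + 0.2500
  = 2.4056 bits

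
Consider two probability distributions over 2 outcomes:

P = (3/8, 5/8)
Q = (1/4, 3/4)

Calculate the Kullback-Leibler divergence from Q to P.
D(P||Q) = Σ P(i) log₂(P(i)/Q(i))
  i=0: (3/8) × log₂((3/8)/(1/4)) = (3/8) × log₂(3/2) = 0.2194
  i=1: (5/8) × log₂((5/8)/(3/4)) = (5/8) × log₂(5/6) = -0.1644
D(P||Q) = 0.2194 - 0.1644
  = 0.0550 bits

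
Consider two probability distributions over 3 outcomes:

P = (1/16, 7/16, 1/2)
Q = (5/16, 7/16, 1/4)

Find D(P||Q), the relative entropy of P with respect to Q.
D(P||Q) = Σ P(i) log₂(P(i)/Q(i))
  i=0: (1/16) × log₂((1/16)/(5/16)) = (1/16) × log₂(1/5) = -0.1451
  i=1: (7/16) × log₂((7/16)/(7/16)) = (7/16) × log₂(1) = 0.0000
  i=2: (1/2) × log₂((1/2)/(1/4)) = (1/2) × log₂(2) = 0.5000
D(P||Q) = -0.1451 + 0.0000 + 0.5000
  = 0.3549 bits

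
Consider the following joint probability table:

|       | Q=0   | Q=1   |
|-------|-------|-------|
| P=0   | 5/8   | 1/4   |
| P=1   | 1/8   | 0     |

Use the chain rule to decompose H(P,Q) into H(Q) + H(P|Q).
By the chain rule: H(P,Q) = H(Q) + H(P|Q)

Marginal P(Q) (column sums):
  P(Q=0) = 5/8 + 1/8 = 3/4
  P(Q=1) = 1/4 + 0 = 1/4
H(Q) = -[(3/4)·log₂(3/4) + (1/4)·log₂(1/4)]
  = 0.3113 + 0.5000
  = 0.8113 bits
H(P|Q) = -Σ P(P,Q)·log₂ P(P|Q), where P(P|Q) = P(P,Q) / P(Q)
  (cells with P(P,Q) = 0 contribute 0)
  (P=0,Q=0): P(P|Q) = (5/8)/(3/4) = 5/6;  -(5/8)·log₂(5/6) = 0.1644
  (P=0,Q=1): P(P|Q) = (1/4)/(1/4) = 1;  -(1/4)·log₂(1) = 0.0000
  (P=1,Q=0): P(P|Q) = (1/8)/(3/4) = 1/6;  -(1/8)·log₂(1/6) = 0.3231
H(P|Q) = 0.1644 + 0.0000 + 0.3231
  = 0.4875 bits

H(P,Q) = H(Q) + H(P|Q) = 0.8113 + 0.4875 = 1.2988 bits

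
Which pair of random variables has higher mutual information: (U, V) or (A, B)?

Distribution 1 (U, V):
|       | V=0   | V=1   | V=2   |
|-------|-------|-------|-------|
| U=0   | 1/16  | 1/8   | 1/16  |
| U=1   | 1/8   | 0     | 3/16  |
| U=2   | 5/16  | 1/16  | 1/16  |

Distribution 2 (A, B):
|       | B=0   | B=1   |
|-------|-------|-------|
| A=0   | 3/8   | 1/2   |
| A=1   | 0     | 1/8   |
Distribution 1 (U, V):
Marginal P(U) (row sums):
  P(U=0) = 1/16 + 1/8 + 1/16 = 1/4
  P(U=1) = 1/8 + 0 + 3/16 = 5/16
  P(U=2) = 5/16 + 1/16 + 1/16 = 7/16
Marginal P(V) (column sums):
  P(V=0) = 1/16 + 1/8 + 5/16 = 1/2
  P(V=1) = 1/8 + 0 + 1/16 = 3/16
  P(V=2) = 1/16 + 3/16 + 1/16 = 5/16

H(U) = -[(1/4)·log₂(1/4) + (5/16)·log₂(5/16) + (7/16)·log₂(7/16)]
  = 0.5000 + 0.5244 + 0.5218
  = 1.5462 bits
H(V) = -[(1/2)·log₂(1/2) + (3/16)·log₂(3/16) + (5/16)·log₂(5/16)]
  = 0.5000 + 0.4528 + 0.5244
  = 1.4772 bits
H(U,V) = -[(1/16)·log₂(1/16) + (1/8)·log₂(1/8) + (1/16)·log₂(1/16) + (1/8)·log₂(1/8) + (3/16)·log₂(3/16) + (5/16)·log₂(5/16) + (1/16)·log₂(1/16) + (1/16)·log₂(1/16)]
  = 0.2500 + 0.3750 + 0.2500 + 0.3750 + 0.4528 + 0.5244 + 0.2500 + 0.2500
  = 2.7272 bits

I(U;V) = H(U) + H(V) - H(U,V)
  = 1.5462 + 1.4772 - 2.7272
  = 0.2962 bits

Distribution 2 (A, B):
Marginal P(A) (row sums):
  P(A=0) = 3/8 + 1/2 = 7/8
  P(A=1) = 0 + 1/8 = 1/8
Marginal P(B) (column sums):
  P(B=0) = 3/8 + 0 = 3/8
  P(B=1) = 1/2 + 1/8 = 5/8

H(A) = -[(7/8)·log₂(7/8) + (1/8)·log₂(1/8)]
  = 0.1686 + 0.3750
  = 0.5436 bits
H(B) = -[(3/8)·log₂(3/8) + (5/8)·log₂(5/8)]
  = 0.5306 + 0.4238
  = 0.9544 bits
H(A,B) = -[(3/8)·log₂(3/8) + (1/2)·log₂(1/2) + (1/8)·log₂(1/8)]
  = 0.5306 + 0.5000 + 0.3750
  = 1.4056 bits

I(A;B) = H(A) + H(B) - H(A,B)
  = 0.5436 + 0.9544 - 1.4056
  = 0.0924 bits

I(U;V) = 0.2962 bits > I(A;B) = 0.0924 bits, so (U, V) has the higher mutual information (stronger dependence).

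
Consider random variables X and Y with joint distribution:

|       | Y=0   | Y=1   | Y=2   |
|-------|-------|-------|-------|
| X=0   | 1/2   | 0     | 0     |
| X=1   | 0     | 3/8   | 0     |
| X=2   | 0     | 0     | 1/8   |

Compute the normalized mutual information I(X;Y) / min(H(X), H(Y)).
Marginal P(X) (row sums):
  P(X=0) = 1/2 + 0 + 0 = 1/2
  P(X=1) = 0 + 3/8 + 0 = 3/8
  P(X=2) = 0 + 0 + 1/8 = 1/8
Marginal P(Y) (column sums):
  P(Y=0) = 1/2 + 0 + 0 = 1/2
  P(Y=1) = 0 + 3/8 + 0 = 3/8
  P(Y=2) = 0 + 0 + 1/8 = 1/8

H(X) = -[(1/2)·log₂(1/2) + (3/8)·log₂(3/8) + (1/8)·log₂(1/8)]
  = 0.5000 + 0.5306 + 0.3750
  = 1.4056 bits
H(Y) = -[(1/2)·log₂(1/2) + (3/8)·log₂(3/8) + (1/8)·log₂(1/8)]
  = 0.5000 + 0.5306 + 0.3750
  = 1.4056 bits
H(X,Y) = -[(1/2)·log₂(1/2) + (3/8)·log₂(3/8) + (1/8)·log₂(1/8)]
  = 0.5000 + 0.5306 + 0.3750
  = 1.4056 bits

I(X;Y) = H(X) + H(Y) - H(X,Y)
  = 1.4056 + 1.4056 - 1.4056
  = 1.4056 bits

min(H(X), H(Y)) = min(1.4056, 1.4056) = 1.4056 bits
Normalized MI = 1.4056 / 1.4056 = 1.0000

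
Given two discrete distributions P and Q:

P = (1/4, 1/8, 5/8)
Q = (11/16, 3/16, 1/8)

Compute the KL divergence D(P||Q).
D(P||Q) = Σ P(i) log₂(P(i)/Q(i))
  i=0: (1/4) × log₂((1/4)/(11/16)) = (1/4) × log₂(4/11) = -0.3649
  i=1: (1/8) × log₂((1/8)/(3/16)) = (1/8) × log₂(2/3) = -0.0731
  i=2: (5/8) × log₂((5/8)/(1/8)) = (5/8) × log₂(5) = 1.4512
D(P||Q) = -0.3649 - 0.0731 + 1.4512
  = 1.0132 bits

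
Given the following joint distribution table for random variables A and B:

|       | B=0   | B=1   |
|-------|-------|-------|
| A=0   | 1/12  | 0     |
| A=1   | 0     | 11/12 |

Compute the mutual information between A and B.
Marginal P(A) (row sums):
  P(A=0) = 1/12 + 0 = 1/12
  P(A=1) = 0 + 11/12 = 11/12
Marginal P(B) (column sums):
  P(B=0) = 1/12 + 0 = 1/12
  P(B=1) = 0 + 11/12 = 11/12

H(A) = -[(1/12)·log₂(1/12) + (11/12)·log₂(11/12)]
  = 0.2987 + 0.1151
  = 0.4138 bits
H(B) = -[(1/12)·log₂(1/12) + (11/12)·log₂(11/12)]
  = 0.2987 + 0.1151
  = 0.4138 bits
H(A,B) = -[(1/12)·log₂(1/12) + (11/12)·log₂(11/12)]
  = 0.2987 + 0.1151
  = 0.4138 bits

I(A;B) = H(A) + H(B) - H(A,B)
  = 0.4138 + 0.4138 - 0.4138
  = 0.4138 bits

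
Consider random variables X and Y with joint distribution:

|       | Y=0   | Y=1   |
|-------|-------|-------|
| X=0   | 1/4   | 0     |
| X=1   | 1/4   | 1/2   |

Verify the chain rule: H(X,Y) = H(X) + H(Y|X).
Left side:
H(X,Y) = -[(1/4)·log₂(1/4) + (1/4)·log₂(1/4) + (1/2)·log₂(1/2)]
  = 0.5000 + 0.5000 + 0.5000
  = 1.5000 bits

Right side:
Marginal P(X) (row sums):
  P(X=0) = 1/4 + 0 = 1/4
  P(X=1) = 1/4 + 1/2 = 3/4
H(X) = -[(1/4)·log₂(1/4) + (3/4)·log₂(3/4)]
  = 0.5000 + 0.3113
  = 0.8113 bits
H(Y|X) = -Σ P(X,Y)·log₂ P(Y|X), where P(Y|X) = P(X,Y) / P(X)
  (cells with P(X,Y) = 0 contribute 0)
  (X=0,Y=0): P(Y|X) = (1/4)/(1/4) = 1;  -(1/4)·log₂(1) = 0.0000
  (X=1,Y=0): P(Y|X) = (1/4)/(3/4) = 1/3;  -(1/4)·log₂(1/3) = 0.3962
  (X=1,Y=1): P(Y|X) = (1/2)/(3/4) = 2/3;  -(1/2)·log₂(2/3) = 0.2925
H(Y|X) = 0.0000 + 0.3962 + 0.2925
  = 0.6887 bits
H(X) + H(Y|X) = 0.8113 + 0.6887 = 1.5000 bits

Both sides equal 1.5000 bits, so the chain rule holds ✓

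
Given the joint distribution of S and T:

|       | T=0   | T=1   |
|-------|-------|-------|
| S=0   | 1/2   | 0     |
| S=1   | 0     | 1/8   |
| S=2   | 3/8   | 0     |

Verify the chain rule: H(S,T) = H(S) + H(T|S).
Left side:
H(S,T) = -[(1/2)·log₂(1/2) + (1/8)·log₂(1/8) + (3/8)·log₂(3/8)]
  = 0.5000 + 0.3750 + 0.5306
  = 1.4056 bits

Right side:
Marginal P(S) (row sums):
  P(S=0) = 1/2 + 0 = 1/2
  P(S=1) = 0 + 1/8 = 1/8
  P(S=2) = 3/8 + 0 = 3/8
H(S) = -[(1/2)·log₂(1/2) + (1/8)·log₂(1/8) + (3/8)·log₂(3/8)]
  = 0.5000 + 0.3750 + 0.5306
  = 1.4056 bits
H(T|S) = -Σ P(S,T)·log₂ P(T|S), where P(T|S) = P(S,T) / P(S)
  (cells with P(S,T) = 0 contribute 0)
  (S=0,T=0): P(T|S) = (1/2)/(1/2) = 1;  -(1/2)·log₂(1) = 0.0000
  (S=1,T=1): P(T|S) = (1/8)/(1/8) = 1;  -(1/8)·log₂(1) = 0.0000
  (S=2,T=0): P(T|S) = (3/8)/(3/8) = 1;  -(3/8)·log₂(1) = 0.0000
H(T|S) = 0.0000 + 0.0000 + 0.0000
  = 0.0000 bits
H(S) + H(T|S) = 1.4056 + 0.0000 = 1.4056 bits

Both sides equal 1.4056 bits, so the chain rule holds ✓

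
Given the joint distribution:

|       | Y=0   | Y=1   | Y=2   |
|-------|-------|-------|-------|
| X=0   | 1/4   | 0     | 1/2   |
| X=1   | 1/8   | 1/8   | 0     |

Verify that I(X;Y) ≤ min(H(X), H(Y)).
Marginal P(X) (row sums):
  P(X=0) = 1/4 + 0 + 1/2 = 3/4
  P(X=1) = 1/8 + 1/8 + 0 = 1/4
Marginal P(Y) (column sums):
  P(Y=0) = 1/4 + 1/8 = 3/8
  P(Y=1) = 0 + 1/8 = 1/8
  P(Y=2) = 1/2 + 0 = 1/2

H(X) = -[(3/4)·log₂(3/4) + (1/4)·log₂(1/4)]
  = 0.3113 + 0.5000
  = 0.8113 bits
H(Y) = -[(3/8)·log₂(3/8) + (1/8)·log₂(1/8) + (1/2)·log₂(1/2)]
  = 0.5306 + 0.3750 + 0.5000
  = 1.4056 bits
H(X,Y) = -[(1/4)·log₂(1/4) + (1/2)·log₂(1/2) + (1/8)·log₂(1/8) + (1/8)·log₂(1/8)]
  = 0.5000 + 0.5000 + 0.3750 + 0.3750
  = 1.7500 bits

I(X;Y) = H(X) + H(Y) - H(X,Y)
  = 0.8113 + 1.4056 - 1.7500
  = 0.4669 bits

min(H(X), H(Y)) = min(0.8113, 1.4056) = 0.8113 bits
Since 0.4669 ≤ 0.8113, the bound is satisfied ✓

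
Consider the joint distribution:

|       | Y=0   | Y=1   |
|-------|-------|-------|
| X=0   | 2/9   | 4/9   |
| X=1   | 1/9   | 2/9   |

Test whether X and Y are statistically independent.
Marginal P(X) (row sums):
  P(X=0) = 2/9 + 4/9 = 2/3
  P(X=1) = 1/9 + 2/9 = 1/3
Marginal P(Y) (column sums):
  P(Y=0) = 2/9 + 1/9 = 1/3
  P(Y=1) = 4/9 + 2/9 = 2/3

X and Y are independent iff P(X=i,Y=j) = P(X=i)·P(Y=j) for every cell.
  P(X=0)·P(Y=0) = 2/3 × 1/3 = 2/9 = P(X=0,Y=0) ✓
  P(X=0)·P(Y=1) = 2/3 × 2/3 = 4/9 = P(X=0,Y=1) ✓
  P(X=1)·P(Y=0) = 1/3 × 1/3 = 1/9 = P(X=1,Y=0) ✓
  P(X=1)·P(Y=1) = 1/3 × 2/3 = 2/9 = P(X=1,Y=1) ✓

Yes, X and Y are independent: every cell factors, so I(X;Y) = 0 bits.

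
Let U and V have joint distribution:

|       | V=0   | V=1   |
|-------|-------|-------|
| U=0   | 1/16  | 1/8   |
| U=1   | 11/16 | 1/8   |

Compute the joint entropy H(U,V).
H(U,V) = -Σ P(U,V) log₂ P(U,V), summed over the non-zero cells:
H(U,V) = -[(1/16)·log₂(1/16) + (1/8)·log₂(1/8) + (11/16)·log₂(11/16) + (1/8)·log₂(1/8)]
  = 0.2500 + 0.3750 + 0.3716 + 0.3750
  = 1.3716 bits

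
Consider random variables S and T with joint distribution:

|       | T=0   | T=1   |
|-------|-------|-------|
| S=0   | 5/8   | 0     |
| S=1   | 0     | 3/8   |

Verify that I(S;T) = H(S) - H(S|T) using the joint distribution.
Left side, from I(S;T) = H(S) + H(T) - H(S,T):
Marginal P(S) (row sums):
  P(S=0) = 5/8 + 0 = 5/8
  P(S=1) = 0 + 3/8 = 3/8
Marginal P(T) (column sums):
  P(T=0) = 5/8 + 0 = 5/8
  P(T=1) = 0 + 3/8 = 3/8

H(S) = -[(5/8)·log₂(5/8) + (3/8)·log₂(3/8)]
  = 0.4238 + 0.5306
  = 0.9544 bits
H(T) = -[(5/8)·log₂(5/8) + (3/8)·log₂(3/8)]
  = 0.4238 + 0.5306
  = 0.9544 bits
H(S,T) = -[(5/8)·log₂(5/8) + (3/8)·log₂(3/8)]
  = 0.4238 + 0.5306
  = 0.9544 bits

I(S;T) = H(S) + H(T) - H(S,T)
  = 0.9544 + 0.9544 - 0.9544
  = 0.9544 bits

Right side, with H(S|T) computed directly from the conditional probabilities:
H(S|T) = -Σ P(S,T)·log₂ P(S|T), where P(S|T) = P(S,T) / P(T)
  (cells with P(S,T) = 0 contribute 0)
  (S=0,T=0): P(S|T) = (5/8)/(5/8) = 1;  -(5/8)·log₂(1) = 0.0000
  (S=1,T=1): P(S|T) = (3/8)/(3/8) = 1;  -(3/8)·log₂(1) = 0.0000
H(S|T) = 0.0000 + 0.0000
  = 0.0000 bits
H(S) - H(S|T) = 0.9544 - 0.0000 = 0.9544 bits

Both sides equal 0.9544 bits, so I(S;T) = H(S) - H(S|T) ✓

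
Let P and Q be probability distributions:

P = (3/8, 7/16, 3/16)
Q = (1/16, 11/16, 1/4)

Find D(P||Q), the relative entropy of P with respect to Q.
D(P||Q) = Σ P(i) log₂(P(i)/Q(i))
  i=0: (3/8) × log₂((3/8)/(1/16)) = (3/8) × log₂(6) = 0.9694
  i=1: (7/16) × log₂((7/16)/(11/16)) = (7/16) × log₂(7/11) = -0.2853
  i=2: (3/16) × log₂((3/16)/(1/4)) = (3/16) × log₂(3/4) = -0.0778
D(P||Q) = 0.9694 - 0.2853 - 0.0778
  = 0.6063 bits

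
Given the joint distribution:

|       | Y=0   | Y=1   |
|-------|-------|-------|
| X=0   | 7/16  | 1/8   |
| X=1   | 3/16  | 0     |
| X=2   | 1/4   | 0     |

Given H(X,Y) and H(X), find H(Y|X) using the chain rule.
From the chain rule: H(X,Y) = H(X) + H(Y|X)
Therefore: H(Y|X) = H(X,Y) - H(X)

H(X,Y) = -[(7/16)·log₂(7/16) + (1/8)·log₂(1/8) + (3/16)·log₂(3/16) + (1/4)·log₂(1/4)]
  = 0.5218 + 0.3750 + 0.4528 + 0.5000
  = 1.8496 bits
Marginal P(X) (row sums):
  P(X=0) = 7/16 + 1/8 = 9/16
  P(X=1) = 3/16 + 0 = 3/16
  P(X=2) = 1/4 + 0 = 1/4
H(X) = -[(9/16)·log₂(9/16) + (3/16)·log₂(3/16) + (1/4)·log₂(1/4)]
  = 0.4669 + 0.4528 + 0.5000
  = 1.4197 bits

H(Y|X) = 1.8496 - 1.4197 = 0.4299 bits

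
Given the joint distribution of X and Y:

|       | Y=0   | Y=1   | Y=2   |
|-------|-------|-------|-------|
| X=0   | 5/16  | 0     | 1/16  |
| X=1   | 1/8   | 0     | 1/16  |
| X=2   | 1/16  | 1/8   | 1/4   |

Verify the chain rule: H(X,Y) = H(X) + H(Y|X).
Left side:
H(X,Y) = -[(5/16)·log₂(5/16) + (1/16)·log₂(1/16) + (1/8)·log₂(1/8) + (1/16)·log₂(1/16) + (1/16)·log₂(1/16) + (1/8)·log₂(1/8) + (1/4)·log₂(1/4)]
  = 0.5244 + 0.2500 + 0.3750 + 0.2500 + 0.2500 + 0.3750 + 0.5000
  = 2.5244 bits

Right side:
Marginal P(X) (row sums):
  P(X=0) = 5/16 + 0 + 1/16 = 3/8
  P(X=1) = 1/8 + 0 + 1/16 = 3/16
  P(X=2) = 1/16 + 1/8 + 1/4 = 7/16
H(X) = -[(3/8)·log₂(3/8) + (3/16)·log₂(3/16) + (7/16)·log₂(7/16)]
  = 0.5306 + 0.4528 + 0.5218
  = 1.5052 bits
H(Y|X) = -Σ P(X,Y)·log₂ P(Y|X), where P(Y|X) = P(X,Y) / P(X)
  (cells with P(X,Y) = 0 contribute 0)
  (X=0,Y=0): P(Y|X) = (5/16)/(3/8) = 5/6;  -(5/16)·log₂(5/6) = 0.0822
  (X=0,Y=2): P(Y|X) = (1/16)/(3/8) = 1/6;  -(1/16)·log₂(1/6) = 0.1616
  (X=1,Y=0): P(Y|X) = (1/8)/(3/16) = 2/3;  -(1/8)·log₂(2/3) = 0.0731
  (X=1,Y=2): P(Y|X) = (1/16)/(3/16) = 1/3;  -(1/16)·log₂(1/3) = 0.0991
  (X=2,Y=0): P(Y|X) = (1/16)/(7/16) = 1/7;  -(1/16)·log₂(1/7) = 0.1755
  (X=2,Y=1): P(Y|X) = (1/8)/(7/16) = 2/7;  -(1/8)·log₂(2/7) = 0.2259
  (X=2,Y=2): P(Y|X) = (1/4)/(7/16) = 4/7;  -(1/4)·log₂(4/7) = 0.2018
H(Y|X) = 0.0822 + 0.1616 + 0.0731 + 0.0991 + 0.1755 + 0.2259 + 0.2018
  = 1.0192 bits
H(X) + H(Y|X) = 1.5052 + 1.0192 = 2.5244 bits

Both sides equal 2.5244 bits, so the chain rule holds ✓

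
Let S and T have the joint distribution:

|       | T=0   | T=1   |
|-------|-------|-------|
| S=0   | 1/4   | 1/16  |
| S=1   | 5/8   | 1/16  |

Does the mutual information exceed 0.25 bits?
Marginal P(S) (row sums):
  P(S=0) = 1/4 + 1/16 = 5/16
  P(S=1) = 5/8 + 1/16 = 11/16
Marginal P(T) (column sums):
  P(T=0) = 1/4 + 5/8 = 7/8
  P(T=1) = 1/16 + 1/16 = 1/8

H(S) = -[(5/16)·log₂(5/16) + (11/16)·log₂(11/16)]
  = 0.5244 + 0.3716
  = 0.8960 bits
H(T) = -[(7/8)·log₂(7/8) + (1/8)·log₂(1/8)]
  = 0.1686 + 0.3750
  = 0.5436 bits
H(S,T) = -[(1/4)·log₂(1/4) + (1/16)·log₂(1/16) + (5/8)·log₂(5/8) + (1/16)·log₂(1/16)]
  = 0.5000 + 0.2500 + 0.4238 + 0.2500
  = 1.4238 bits

I(S;T) = H(S) + H(T) - H(S,T)
  = 0.8960 + 0.5436 - 1.4238
  = 0.0158 bits

No. I(S;T) = 0.0158 bits, which is ≤ 0.25 bits.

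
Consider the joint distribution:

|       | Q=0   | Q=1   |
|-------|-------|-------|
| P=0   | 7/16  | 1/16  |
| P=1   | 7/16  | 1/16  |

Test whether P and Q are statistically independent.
Marginal P(P) (row sums):
  P(P=0) = 7/16 + 1/16 = 1/2
  P(P=1) = 7/16 + 1/16 = 1/2
Marginal P(Q) (column sums):
  P(Q=0) = 7/16 + 7/16 = 7/8
  P(Q=1) = 1/16 + 1/16 = 1/8

P and Q are independent iff P(P=i,Q=j) = P(P=i)·P(Q=j) for every cell.
  P(P=0)·P(Q=0) = 1/2 × 7/8 = 7/16 = P(P=0,Q=0) ✓
  P(P=0)·P(Q=1) = 1/2 × 1/8 = 1/16 = P(P=0,Q=1) ✓
  P(P=1)·P(Q=0) = 1/2 × 7/8 = 7/16 = P(P=1,Q=0) ✓
  P(P=1)·P(Q=1) = 1/2 × 1/8 = 1/16 = P(P=1,Q=1) ✓

Yes, P and Q are independent: every cell factors, so I(P;Q) = 0 bits.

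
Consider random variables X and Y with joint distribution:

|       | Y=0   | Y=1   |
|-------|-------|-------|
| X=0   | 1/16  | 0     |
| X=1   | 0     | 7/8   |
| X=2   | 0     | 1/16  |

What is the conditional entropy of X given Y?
Marginal P(Y) (column sums):
  P(Y=0) = 1/16 + 0 + 0 = 1/16
  P(Y=1) = 0 + 7/8 + 1/16 = 15/16

H(X|Y) = -Σ P(X,Y)·log₂ P(X|Y), where P(X|Y) = P(X,Y) / P(Y)
  (cells with P(X,Y) = 0 contribute 0)
  (X=0,Y=0): P(X|Y) = (1/16)/(1/16) = 1;  -(1/16)·log₂(1) = 0.0000
  (X=1,Y=1): P(X|Y) = (7/8)/(15/16) = 14/15;  -(7/8)·log₂(14/15) = 0.0871
  (X=2,Y=1): P(X|Y) = (1/16)/(15/16) = 1/15;  -(1/16)·log₂(1/15) = 0.2442
H(X|Y) = 0.0000 + 0.0871 + 0.2442
  = 0.3313 bits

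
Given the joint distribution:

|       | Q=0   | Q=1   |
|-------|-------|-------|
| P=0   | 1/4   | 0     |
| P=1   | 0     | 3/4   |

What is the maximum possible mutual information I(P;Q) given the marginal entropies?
The upper bound on mutual information is I(P;Q) ≤ min(H(P), H(Q)).

Marginal P(P) (row sums):
  P(P=0) = 1/4 + 0 = 1/4
  P(P=1) = 0 + 3/4 = 3/4
Marginal P(Q) (column sums):
  P(Q=0) = 1/4 + 0 = 1/4
  P(Q=1) = 0 + 3/4 = 3/4

H(P) = -[(1/4)·log₂(1/4) + (3/4)·log₂(3/4)]
  = 0.5000 + 0.3113
  = 0.8113 bits
H(Q) = -[(1/4)·log₂(1/4) + (3/4)·log₂(3/4)]
  = 0.5000 + 0.3113
  = 0.8113 bits

Maximum possible I(P;Q) = min(0.8113, 0.8113) = 0.8113 bits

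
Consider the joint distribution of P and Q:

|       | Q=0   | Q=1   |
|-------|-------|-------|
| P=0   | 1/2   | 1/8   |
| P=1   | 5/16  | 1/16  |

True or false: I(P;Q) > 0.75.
Marginal P(P) (row sums):
  P(P=0) = 1/2 + 1/8 = 5/8
  P(P=1) = 5/16 + 1/16 = 3/8
Marginal P(Q) (column sums):
  P(Q=0) = 1/2 + 5/16 = 13/16
  P(Q=1) = 1/8 + 1/16 = 3/16

H(P) = -[(5/8)·log₂(5/8) + (3/8)·log₂(3/8)]
  = 0.4238 + 0.5306
  = 0.9544 bits
H(Q) = -[(13/16)·log₂(13/16) + (3/16)·log₂(3/16)]
  = 0.2434 + 0.4528
  = 0.6962 bits
H(P,Q) = -[(1/2)·log₂(1/2) + (1/8)·log₂(1/8) + (5/16)·log₂(5/16) + (1/16)·log₂(1/16)]
  = 0.5000 + 0.3750 + 0.5244 + 0.2500
  = 1.6494 bits

I(P;Q) = H(P) + H(Q) - H(P,Q)
  = 0.9544 + 0.6962 - 1.6494
  = 0.0012 bits

False. I(P;Q) = 0.0012 bits, which is ≤ 0.75 bits.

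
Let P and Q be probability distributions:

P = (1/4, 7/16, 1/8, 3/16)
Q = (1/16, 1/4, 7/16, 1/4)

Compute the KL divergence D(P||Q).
D(P||Q) = Σ P(i) log₂(P(i)/Q(i))
  i=0: (1/4) × log₂((1/4)/(1/16)) = (1/4) × log₂(4) = 0.5000
  i=1: (7/16) × log₂((7/16)/(1/4)) = (7/16) × log₂(7/4) = 0.3532
  i=2: (1/8) × log₂((1/8)/(7/16)) = (1/8) × log₂(2/7) = -0.2259
  i=3: (3/16) × log₂((3/16)/(1/4)) = (3/16) × log₂(3/4) = -0.0778
D(P||Q) = 0.5000 + 0.3532 - 0.2259 - 0.0778
  = 0.5495 bits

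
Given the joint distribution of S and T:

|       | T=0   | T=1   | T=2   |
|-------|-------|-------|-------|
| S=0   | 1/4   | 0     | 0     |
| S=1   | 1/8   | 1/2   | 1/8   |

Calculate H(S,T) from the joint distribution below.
H(S,T) = -Σ P(S,T) log₂ P(S,T), summed over the non-zero cells:
H(S,T) = -[(1/4)·log₂(1/4) + (1/8)·log₂(1/8) + (1/2)·log₂(1/2) + (1/8)·log₂(1/8)]
  = 0.5000 + 0.3750 + 0.5000 + 0.3750
  = 1.7500 bits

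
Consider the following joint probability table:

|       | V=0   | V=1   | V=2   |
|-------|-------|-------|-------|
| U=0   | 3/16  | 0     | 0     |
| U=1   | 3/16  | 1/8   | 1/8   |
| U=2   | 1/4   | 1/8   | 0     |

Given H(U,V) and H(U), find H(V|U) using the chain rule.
From the chain rule: H(U,V) = H(U) + H(V|U)
Therefore: H(V|U) = H(U,V) - H(U)

H(U,V) = -[(3/16)·log₂(3/16) + (3/16)·log₂(3/16) + (1/8)·log₂(1/8) + (1/8)·log₂(1/8) + (1/4)·log₂(1/4) + (1/8)·log₂(1/8)]
  = 0.4528 + 0.4528 + 0.3750 + 0.3750 + 0.5000 + 0.3750
  = 2.5306 bits
Marginal P(U) (row sums):
  P(U=0) = 3/16 + 0 + 0 = 3/16
  P(U=1) = 3/16 + 1/8 + 1/8 = 7/16
  P(U=2) = 1/4 + 1/8 + 0 = 3/8
H(U) = -[(3/16)·log₂(3/16) + (7/16)·log₂(7/16) + (3/8)·log₂(3/8)]
  = 0.4528 + 0.5218 + 0.5306
  = 1.5052 bits

H(V|U) = 2.5306 - 1.5052 = 1.0254 bits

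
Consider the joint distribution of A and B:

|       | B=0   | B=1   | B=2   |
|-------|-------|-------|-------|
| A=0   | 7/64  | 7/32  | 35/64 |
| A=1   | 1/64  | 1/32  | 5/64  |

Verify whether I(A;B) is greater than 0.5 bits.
Marginal P(A) (row sums):
  P(A=0) = 7/64 + 7/32 + 35/64 = 7/8
  P(A=1) = 1/64 + 1/32 + 5/64 = 1/8
Marginal P(B) (column sums):
  P(B=0) = 7/64 + 1/64 = 1/8
  P(B=1) = 7/32 + 1/32 = 1/4
  P(B=2) = 35/64 + 5/64 = 5/8

H(A) = -[(7/8)·log₂(7/8) + (1/8)·log₂(1/8)]
  = 0.1686 + 0.3750
  = 0.5436 bits
H(B) = -[(1/8)·log₂(1/8) + (1/4)·log₂(1/4) + (5/8)·log₂(5/8)]
  = 0.3750 + 0.5000 + 0.4238
  = 1.2988 bits
H(A,B) = -[(7/64)·log₂(7/64) + (7/32)·log₂(7/32) + (35/64)·log₂(35/64) + (1/64)·log₂(1/64) + (1/32)·log₂(1/32) + (5/64)·log₂(5/64)]
  = 0.3492 + 0.4796 + 0.4762 + 0.0938 + 0.1563 + 0.2873
  = 1.8424 bits

I(A;B) = H(A) + H(B) - H(A,B)
  = 0.5436 + 1.2988 - 1.8424
  = 0.0000 bits

No. I(A;B) = 0.0000 bits, which is ≤ 0.5 bits.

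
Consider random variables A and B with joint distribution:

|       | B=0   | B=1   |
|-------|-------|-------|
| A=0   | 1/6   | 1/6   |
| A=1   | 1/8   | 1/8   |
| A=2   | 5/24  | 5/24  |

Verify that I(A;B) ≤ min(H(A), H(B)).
Marginal P(A) (row sums):
  P(A=0) = 1/6 + 1/6 = 1/3
  P(A=1) = 1/8 + 1/8 = 1/4
  P(A=2) = 5/24 + 5/24 = 5/12
Marginal P(B) (column sums):
  P(B=0) = 1/6 + 1/8 + 5/24 = 1/2
  P(B=1) = 1/6 + 1/8 + 5/24 = 1/2

H(A) = -[(1/3)·log₂(1/3) + (1/4)·log₂(1/4) + (5/12)·log₂(5/12)]
  = 0.5283 + 0.5000 + 0.5263
  = 1.5546 bits
H(B) = -[(1/2)·log₂(1/2) + (1/2)·log₂(1/2)]
  = 0.5000 + 0.5000
  = 1.0000 bits
H(A,B) = -[(1/6)·log₂(1/6) + (1/6)·log₂(1/6) + (1/8)·log₂(1/8) + (1/8)·log₂(1/8) + (5/24)·log₂(5/24) + (5/24)·log₂(5/24)]
  = 0.4308 + 0.4308 + 0.3750 + 0.3750 + 0.4715 + 0.4715
  = 2.5546 bits

I(A;B) = H(A) + H(B) - H(A,B)
  = 1.5546 + 1.0000 - 2.5546
  = 0.0000 bits

min(H(A), H(B)) = min(1.5546, 1.0000) = 1.0000 bits
Since 0.0000 ≤ 1.0000, the bound is satisfied ✓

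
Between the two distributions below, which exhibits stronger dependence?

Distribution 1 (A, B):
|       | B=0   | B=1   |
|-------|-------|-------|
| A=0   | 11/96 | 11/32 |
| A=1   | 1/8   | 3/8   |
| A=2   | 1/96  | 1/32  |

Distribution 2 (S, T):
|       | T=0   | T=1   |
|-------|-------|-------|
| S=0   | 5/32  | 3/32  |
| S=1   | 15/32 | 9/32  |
Distribution 1 (A, B):
Marginal P(A) (row sums):
  P(A=0) = 11/96 + 11/32 = 11/24
  P(A=1) = 1/8 + 3/8 = 1/2
  P(A=2) = 1/96 + 1/32 = 1/24
Marginal P(B) (column sums):
  P(B=0) = 11/96 + 1/8 + 1/96 = 1/4
  P(B=1) = 11/32 + 3/8 + 1/32 = 3/4

H(A) = -[(11/24)·log₂(11/24) + (1/2)·log₂(1/2) + (1/24)·log₂(1/24)]
  = 0.5159 + 0.5000 + 0.1910
  = 1.2069 bits
H(B) = -[(1/4)·log₂(1/4) + (3/4)·log₂(3/4)]
  = 0.5000 + 0.3113
  = 0.8113 bits
H(A,B) = -[(11/96)·log₂(11/96) + (11/32)·log₂(11/32) + (1/8)·log₂(1/8) + (3/8)·log₂(3/8) + (1/96)·log₂(1/96) + (1/32)·log₂(1/32)]
  = 0.3581 + 0.5296 + 0.3750 + 0.5306 + 0.0686 + 0.1563
  = 2.0182 bits

I(A;B) = H(A) + H(B) - H(A,B)
  = 1.2069 + 0.8113 - 2.0182
  = 0.0000 bits

Distribution 2 (S, T):
Marginal P(S) (row sums):
  P(S=0) = 5/32 + 3/32 = 1/4
  P(S=1) = 15/32 + 9/32 = 3/4
Marginal P(T) (column sums):
  P(T=0) = 5/32 + 15/32 = 5/8
  P(T=1) = 3/32 + 9/32 = 3/8

H(S) = -[(1/4)·log₂(1/4) + (3/4)·log₂(3/4)]
  = 0.5000 + 0.3113
  = 0.8113 bits
H(T) = -[(5/8)·log₂(5/8) + (3/8)·log₂(3/8)]
  = 0.4238 + 0.5306
  = 0.9544 bits
H(S,T) = -[(5/32)·log₂(5/32) + (3/32)·log₂(3/32) + (15/32)·log₂(15/32) + (9/32)·log₂(9/32)]
  = 0.4184 + 0.3202 + 0.5124 + 0.5147
  = 1.7657 bits

I(S;T) = H(S) + H(T) - H(S,T)
  = 0.8113 + 0.9544 - 1.7657
  = 0.0000 bits

Both joint tables factor as the product of their marginals, so I(A;B) = I(S;T) = 0 bits: neither is larger (both pairs are independent).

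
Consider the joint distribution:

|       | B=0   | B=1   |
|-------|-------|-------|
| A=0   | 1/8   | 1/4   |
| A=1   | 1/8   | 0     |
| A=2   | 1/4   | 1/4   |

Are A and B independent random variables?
Marginal P(A) (row sums):
  P(A=0) = 1/8 + 1/4 = 3/8
  P(A=1) = 1/8 + 0 = 1/8
  P(A=2) = 1/4 + 1/4 = 1/2
Marginal P(B) (column sums):
  P(B=0) = 1/8 + 1/8 + 1/4 = 1/2
  P(B=1) = 1/4 + 0 + 1/4 = 1/2

A and B are independent iff P(A=i,B=j) = P(A=i)·P(B=j) for every cell.
  P(A=0)·P(B=0) = 3/8 × 1/2 = 3/16, but P(A=0,B=0) = 1/8 ✗

No, A and B are not independent. Quantitatively, I(A;B) > 0:

H(A) = -[(3/8)·log₂(3/8) + (1/8)·log₂(1/8) + (1/2)·log₂(1/2)]
  = 0.5306 + 0.3750 + 0.5000
  = 1.4056 bits
H(B) = -[(1/2)·log₂(1/2) + (1/2)·log₂(1/2)]
  = 0.5000 + 0.5000
  = 1.0000 bits
H(A,B) = -[(1/8)·log₂(1/8) + (1/4)·log₂(1/4) + (1/8)·log₂(1/8) + (1/4)·log₂(1/4) + (1/4)·log₂(1/4)]
  = 0.3750 + 0.5000 + 0.3750 + 0.5000 + 0.5000
  = 2.2500 bits
I(A;B) = H(A) + H(B) - H(A,B) = 1.4056 + 1.0000 - 2.2500 = 0.1556 bits > 0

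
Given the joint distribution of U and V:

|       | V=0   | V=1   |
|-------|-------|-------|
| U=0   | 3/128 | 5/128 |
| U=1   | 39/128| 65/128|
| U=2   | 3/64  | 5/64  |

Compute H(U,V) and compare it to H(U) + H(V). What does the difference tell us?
Marginal P(U) (row sums):
  P(U=0) = 3/128 + 5/128 = 1/16
  P(U=1) = 39/128 + 65/128 = 13/16
  P(U=2) = 3/64 + 5/64 = 1/8
Marginal P(V) (column sums):
  P(V=0) = 3/128 + 39/128 + 3/64 = 3/8
  P(V=1) = 5/128 + 65/128 + 5/64 = 5/8

H(U,V) = -[(3/128)·log₂(3/128) + (5/128)·log₂(5/128) + (39/128)·log₂(39/128) + (65/128)·log₂(65/128) + (3/64)·log₂(3/64) + (5/64)·log₂(5/64)]
  = 0.1269 + 0.1827 + 0.5224 + 0.4965 + 0.2070 + 0.2873
  = 1.8228 bits
H(U) = -[(1/16)·log₂(1/16) + (13/16)·log₂(13/16) + (1/8)·log₂(1/8)]
  = 0.2500 + 0.2434 + 0.3750
  = 0.8684 bits
H(V) = -[(3/8)·log₂(3/8) + (5/8)·log₂(5/8)]
  = 0.5306 + 0.4238
  = 0.9544 bits

H(U) + H(V) = 0.8684 + 0.9544 = 1.8228 bits
Difference: H(U) + H(V) - H(U,V) = 1.8228 - 1.8228 = 0.0000 bits = I(U;V)

The difference is the mutual information; it is 0 here, so U and V are independent (the joint entropy equals the sum of the marginal entropies).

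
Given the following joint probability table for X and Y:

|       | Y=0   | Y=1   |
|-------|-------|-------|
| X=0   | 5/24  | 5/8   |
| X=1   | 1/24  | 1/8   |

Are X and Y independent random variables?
Marginal P(X) (row sums):
  P(X=0) = 5/24 + 5/8 = 5/6
  P(X=1) = 1/24 + 1/8 = 1/6
Marginal P(Y) (column sums):
  P(Y=0) = 5/24 + 1/24 = 1/4
  P(Y=1) = 5/8 + 1/8 = 3/4

X and Y are independent iff P(X=i,Y=j) = P(X=i)·P(Y=j) for every cell.
  P(X=0)·P(Y=0) = 5/6 × 1/4 = 5/24 = P(X=0,Y=0) ✓
  P(X=0)·P(Y=1) = 5/6 × 3/4 = 5/8 = P(X=0,Y=1) ✓
  P(X=1)·P(Y=0) = 1/6 × 1/4 = 1/24 = P(X=1,Y=0) ✓
  P(X=1)·P(Y=1) = 1/6 × 3/4 = 1/8 = P(X=1,Y=1) ✓

Yes, X and Y are independent: every cell factors, so I(X;Y) = 0 bits.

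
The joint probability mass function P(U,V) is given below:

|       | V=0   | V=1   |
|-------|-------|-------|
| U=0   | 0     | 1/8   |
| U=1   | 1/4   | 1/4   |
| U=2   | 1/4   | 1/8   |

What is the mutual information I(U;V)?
Marginal P(U) (row sums):
  P(U=0) = 0 + 1/8 = 1/8
  P(U=1) = 1/4 + 1/4 = 1/2
  P(U=2) = 1/4 + 1/8 = 3/8
Marginal P(V) (column sums):
  P(V=0) = 0 + 1/4 + 1/4 = 1/2
  P(V=1) = 1/8 + 1/4 + 1/8 = 1/2

H(U) = -[(1/8)·log₂(1/8) + (1/2)·log₂(1/2) + (3/8)·log₂(3/8)]
  = 0.3750 + 0.5000 + 0.5306
  = 1.4056 bits
H(V) = -[(1/2)·log₂(1/2) + (1/2)·log₂(1/2)]
  = 0.5000 + 0.5000
  = 1.0000 bits
H(U,V) = -[(1/8)·log₂(1/8) + (1/4)·log₂(1/4) + (1/4)·log₂(1/4) + (1/4)·log₂(1/4) + (1/8)·log₂(1/8)]
  = 0.3750 + 0.5000 + 0.5000 + 0.5000 + 0.3750
  = 2.2500 bits

I(U;V) = H(U) + H(V) - H(U,V)
  = 1.4056 + 1.0000 - 2.2500
  = 0.1556 bits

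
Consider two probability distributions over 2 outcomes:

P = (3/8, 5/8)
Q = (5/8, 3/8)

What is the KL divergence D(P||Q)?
D(P||Q) = Σ P(i) log₂(P(i)/Q(i))
  i=0: (3/8) × log₂((3/8)/(5/8)) = (3/8) × log₂(3/5) = -0.2764
  i=1: (5/8) × log₂((5/8)/(3/8)) = (5/8) × log₂(5/3) = 0.4606
D(P||Q) = -0.2764 + 0.4606
  = 0.1842 bits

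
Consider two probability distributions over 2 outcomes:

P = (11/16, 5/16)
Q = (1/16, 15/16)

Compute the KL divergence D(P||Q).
D(P||Q) = Σ P(i) log₂(P(i)/Q(i))
  i=0: (11/16) × log₂((11/16)/(1/16)) = (11/16) × log₂(11) = 2.3784
  i=1: (5/16) × log₂((5/16)/(15/16)) = (5/16) × log₂(1/3) = -0.4953
D(P||Q) = 2.3784 - 0.4953
  = 1.8831 bits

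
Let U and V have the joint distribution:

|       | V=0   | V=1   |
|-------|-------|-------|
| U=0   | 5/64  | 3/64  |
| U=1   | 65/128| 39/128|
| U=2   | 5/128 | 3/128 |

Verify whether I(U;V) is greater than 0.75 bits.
Marginal P(U) (row sums):
  P(U=0) = 5/64 + 3/64 = 1/8
  P(U=1) = 65/128 + 39/128 = 13/16
  P(U=2) = 5/128 + 3/128 = 1/16
Marginal P(V) (column sums):
  P(V=0) = 5/64 + 65/128 + 5/128 = 5/8
  P(V=1) = 3/64 + 39/128 + 3/128 = 3/8

H(U) = -[(1/8)·log₂(1/8) + (13/16)·log₂(13/16) + (1/16)·log₂(1/16)]
  = 0.3750 + 0.2434 + 0.2500
  = 0.8684 bits
H(V) = -[(5/8)·log₂(5/8) + (3/8)·log₂(3/8)]
  = 0.4238 + 0.5306
  = 0.9544 bits
H(U,V) = -[(5/64)·log₂(5/64) + (3/64)·log₂(3/64) + (65/128)·log₂(65/128) + (39/128)·log₂(39/128) + (5/128)·log₂(5/128) + (3/128)·log₂(3/128)]
  = 0.2873 + 0.2070 + 0.4965 + 0.5224 + 0.1827 + 0.1269
  = 1.8228 bits

I(U;V) = H(U) + H(V) - H(U,V)
  = 0.8684 + 0.9544 - 1.8228
  = 0.0000 bits

No. I(U;V) = 0.0000 bits, which is ≤ 0.75 bits.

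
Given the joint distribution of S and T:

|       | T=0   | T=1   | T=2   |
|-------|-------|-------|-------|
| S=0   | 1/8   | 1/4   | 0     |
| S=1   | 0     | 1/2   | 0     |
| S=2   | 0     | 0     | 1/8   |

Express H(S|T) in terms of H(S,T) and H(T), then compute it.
H(S|T) = H(S,T) - H(T)

Marginal P(T) (column sums):
  P(T=0) = 1/8 + 0 + 0 = 1/8
  P(T=1) = 1/4 + 1/2 + 0 = 3/4
  P(T=2) = 0 + 0 + 1/8 = 1/8

H(S,T) = -[(1/8)·log₂(1/8) + (1/4)·log₂(1/4) + (1/2)·log₂(1/2) + (1/8)·log₂(1/8)]
  = 0.3750 + 0.5000 + 0.5000 + 0.3750
  = 1.7500 bits
H(T) = -[(1/8)·log₂(1/8) + (3/4)·log₂(3/4) + (1/8)·log₂(1/8)]
  = 0.3750 + 0.3113 + 0.3750
  = 1.0613 bits

H(S|T) = 1.7500 - 1.0613 = 0.6887 bits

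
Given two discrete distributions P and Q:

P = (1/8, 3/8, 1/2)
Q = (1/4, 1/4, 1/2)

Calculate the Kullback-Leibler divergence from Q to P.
D(P||Q) = Σ P(i) log₂(P(i)/Q(i))
  i=0: (1/8) × log₂((1/8)/(1/4)) = (1/8) × log₂(1/2) = -0.1250
  i=1: (3/8) × log₂((3/8)/(1/4)) = (3/8) × log₂(3/2) = 0.2194
  i=2: (1/2) × log₂((1/2)/(1/2)) = (1/2) × log₂(1) = 0.0000
D(P||Q) = -0.1250 + 0.2194 + 0.0000
  = 0.0944 bits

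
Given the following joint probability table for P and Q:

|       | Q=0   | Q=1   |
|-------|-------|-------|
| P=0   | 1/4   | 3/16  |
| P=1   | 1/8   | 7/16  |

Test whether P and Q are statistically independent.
Marginal P(P) (row sums):
  P(P=0) = 1/4 + 3/16 = 7/16
  P(P=1) = 1/8 + 7/16 = 9/16
Marginal P(Q) (column sums):
  P(Q=0) = 1/4 + 1/8 = 3/8
  P(Q=1) = 3/16 + 7/16 = 5/8

P and Q are independent iff P(P=i,Q=j) = P(P=i)·P(Q=j) for every cell.
  P(P=0)·P(Q=0) = 7/16 × 3/8 = 21/128, but P(P=0,Q=0) = 1/4 ✗

No, P and Q are not independent. Quantitatively, I(P;Q) > 0:

H(P) = -[(7/16)·log₂(7/16) + (9/16)·log₂(9/16)]
  = 0.5218 + 0.4669
  = 0.9887 bits
H(Q) = -[(3/8)·log₂(3/8) + (5/8)·log₂(5/8)]
  = 0.5306 + 0.4238
  = 0.9544 bits
H(P,Q) = -[(1/4)·log₂(1/4) + (3/16)·log₂(3/16) + (1/8)·log₂(1/8) + (7/16)·log₂(7/16)]
  = 0.5000 + 0.4528 + 0.3750 + 0.5218
  = 1.8496 bits
I(P;Q) = H(P) + H(Q) - H(P,Q) = 0.9887 + 0.9544 - 1.8496 = 0.0935 bits > 0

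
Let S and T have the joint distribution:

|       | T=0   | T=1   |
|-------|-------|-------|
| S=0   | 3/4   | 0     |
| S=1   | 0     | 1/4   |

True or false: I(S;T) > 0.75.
Marginal P(S) (row sums):
  P(S=0) = 3/4 + 0 = 3/4
  P(S=1) = 0 + 1/4 = 1/4
Marginal P(T) (column sums):
  P(T=0) = 3/4 + 0 = 3/4
  P(T=1) = 0 + 1/4 = 1/4

H(S) = -[(3/4)·log₂(3/4) + (1/4)·log₂(1/4)]
  = 0.3113 + 0.5000
  = 0.8113 bits
H(T) = -[(3/4)·log₂(3/4) + (1/4)·log₂(1/4)]
  = 0.3113 + 0.5000
  = 0.8113 bits
H(S,T) = -[(3/4)·log₂(3/4) + (1/4)·log₂(1/4)]
  = 0.3113 + 0.5000
  = 0.8113 bits

I(S;T) = H(S) + H(T) - H(S,T)
  = 0.8113 + 0.8113 - 0.8113
  = 0.8113 bits

True. I(S;T) = 0.8113 bits, which is > 0.75 bits.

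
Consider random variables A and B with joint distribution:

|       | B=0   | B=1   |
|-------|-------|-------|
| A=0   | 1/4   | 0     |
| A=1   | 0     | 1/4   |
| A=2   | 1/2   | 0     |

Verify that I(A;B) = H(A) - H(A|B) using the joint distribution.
Left side, from I(A;B) = H(A) + H(B) - H(A,B):
Marginal P(A) (row sums):
  P(A=0) = 1/4 + 0 = 1/4
  P(A=1) = 0 + 1/4 = 1/4
  P(A=2) = 1/2 + 0 = 1/2
Marginal P(B) (column sums):
  P(B=0) = 1/4 + 0 + 1/2 = 3/4
  P(B=1) = 0 + 1/4 + 0 = 1/4

H(A) = -[(1/4)·log₂(1/4) + (1/4)·log₂(1/4) + (1/2)·log₂(1/2)]
  = 0.5000 + 0.5000 + 0.5000
  = 1.5000 bits
H(B) = -[(3/4)·log₂(3/4) + (1/4)·log₂(1/4)]
  = 0.3113 + 0.5000
  = 0.8113 bits
H(A,B) = -[(1/4)·log₂(1/4) + (1/4)·log₂(1/4) + (1/2)·log₂(1/2)]
  = 0.5000 + 0.5000 + 0.5000
  = 1.5000 bits

I(A;B) = H(A) + H(B) - H(A,B)
  = 1.5000 + 0.8113 - 1.5000
  = 0.8113 bits

Right side, with H(A|B) computed directly from the conditional probabilities:
H(A|B) = -Σ P(A,B)·log₂ P(A|B), where P(A|B) = P(A,B) / P(B)
  (cells with P(A,B) = 0 contribute 0)
  (A=0,B=0): P(A|B) = (1/4)/(3/4) = 1/3;  -(1/4)·log₂(1/3) = 0.3962
  (A=1,B=1): P(A|B) = (1/4)/(1/4) = 1;  -(1/4)·log₂(1) = 0.0000
  (A=2,B=0): P(A|B) = (1/2)/(3/4) = 2/3;  -(1/2)·log₂(2/3) = 0.2925
H(A|B) = 0.3962 + 0.0000 + 0.2925
  = 0.6887 bits
H(A) - H(A|B) = 1.5000 - 0.6887 = 0.8113 bits

Both sides equal 0.8113 bits, so I(A;B) = H(A) - H(A|B) ✓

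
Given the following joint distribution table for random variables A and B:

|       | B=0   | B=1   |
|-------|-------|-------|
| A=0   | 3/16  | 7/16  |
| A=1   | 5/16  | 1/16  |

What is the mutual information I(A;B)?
Marginal P(A) (row sums):
  P(A=0) = 3/16 + 7/16 = 5/8
  P(A=1) = 5/16 + 1/16 = 3/8
Marginal P(B) (column sums):
  P(B=0) = 3/16 + 5/16 = 1/2
  P(B=1) = 7/16 + 1/16 = 1/2

H(A) = -[(5/8)·log₂(5/8) + (3/8)·log₂(3/8)]
  = 0.4238 + 0.5306
  = 0.9544 bits
H(B) = -[(1/2)·log₂(1/2) + (1/2)·log₂(1/2)]
  = 0.5000 + 0.5000
  = 1.0000 bits
H(A,B) = -[(3/16)·log₂(3/16) + (7/16)·log₂(7/16) + (5/16)·log₂(5/16) + (1/16)·log₂(1/16)]
  = 0.4528 + 0.5218 + 0.5244 + 0.2500
  = 1.7490 bits

I(A;B) = H(A) + H(B) - H(A,B)
  = 0.9544 + 1.0000 - 1.7490
  = 0.2054 bits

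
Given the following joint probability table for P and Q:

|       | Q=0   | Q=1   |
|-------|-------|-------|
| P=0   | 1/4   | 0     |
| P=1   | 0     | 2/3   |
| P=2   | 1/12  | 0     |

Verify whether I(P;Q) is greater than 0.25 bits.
Marginal P(P) (row sums):
  P(P=0) = 1/4 + 0 = 1/4
  P(P=1) = 0 + 2/3 = 2/3
  P(P=2) = 1/12 + 0 = 1/12
Marginal P(Q) (column sums):
  P(Q=0) = 1/4 + 0 + 1/12 = 1/3
  P(Q=1) = 0 + 2/3 + 0 = 2/3

H(P) = -[(1/4)·log₂(1/4) + (2/3)·log₂(2/3) + (1/12)·log₂(1/12)]
  = 0.5000 + 0.3900 + 0.2987
  = 1.1887 bits
H(Q) = -[(1/3)·log₂(1/3) + (2/3)·log₂(2/3)]
  = 0.5283 + 0.3900
  = 0.9183 bits
H(P,Q) = -[(1/4)·log₂(1/4) + (2/3)·log₂(2/3) + (1/12)·log₂(1/12)]
  = 0.5000 + 0.3900 + 0.2987
  = 1.1887 bits

I(P;Q) = H(P) + H(Q) - H(P,Q)
  = 1.1887 + 0.9183 - 1.1887
  = 0.9183 bits

Yes. I(P;Q) = 0.9183 bits, which is > 0.25 bits.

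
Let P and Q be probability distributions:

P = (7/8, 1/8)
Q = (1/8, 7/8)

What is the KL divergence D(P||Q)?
D(P||Q) = Σ P(i) log₂(P(i)/Q(i))
  i=0: (7/8) × log₂((7/8)/(1/8)) = (7/8) × log₂(7) = 2.4564
  i=1: (1/8) × log₂((1/8)/(7/8)) = (1/8) × log₂(1/7) = -0.3509
D(P||Q) = 2.4564 - 0.3509
  = 2.1055 bits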